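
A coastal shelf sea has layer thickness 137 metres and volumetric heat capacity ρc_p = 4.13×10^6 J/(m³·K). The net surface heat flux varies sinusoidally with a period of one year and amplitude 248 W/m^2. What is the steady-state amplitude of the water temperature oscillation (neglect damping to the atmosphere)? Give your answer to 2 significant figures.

2.2 K

Areal heat capacity C = ρc_p × D = 4.13×10^6 × 137 = 5.66×10^8 J/(m²·K).
Angular frequency ω = 2π / T = 2π / 3.15×10^7 s = 1.99×10^-7 s⁻¹.
Cω = 5.66×10^8 × 1.99×10^-7 = 113 W/(m²·K).
Amplitude A = F₀ / (Cω) = 248 / 113 = 2.20 K.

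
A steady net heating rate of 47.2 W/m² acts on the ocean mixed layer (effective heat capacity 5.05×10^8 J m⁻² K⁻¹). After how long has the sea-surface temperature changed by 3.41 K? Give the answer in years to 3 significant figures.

1.16 years

Areal heat capacity C = 5.05×10^8 J m⁻² K⁻¹ (given).
Time required: Δt = C ΔT / F = 5.05×10^8 × 3.41 / 47.2 = 3.65×10^7 s.
In years: 3.65×10^7 s / (3.156×10^7 s/year) = 1.16 years.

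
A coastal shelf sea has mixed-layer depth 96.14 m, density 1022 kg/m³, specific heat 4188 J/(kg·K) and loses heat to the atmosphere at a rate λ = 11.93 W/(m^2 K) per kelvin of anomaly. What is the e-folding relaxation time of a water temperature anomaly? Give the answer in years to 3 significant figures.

1.09 years

Areal heat capacity C = ρ c_p D = 1022 × 4188 × 96.14 = 4.11×10^8 J/(m²·K).
Relaxation time τ = C / λ = 4.11×10^8 / 11.93 = 3.45×10^7 s.
In years: 3.45×10^7 s / (3.156×10^7 s/year) = 1.09 years.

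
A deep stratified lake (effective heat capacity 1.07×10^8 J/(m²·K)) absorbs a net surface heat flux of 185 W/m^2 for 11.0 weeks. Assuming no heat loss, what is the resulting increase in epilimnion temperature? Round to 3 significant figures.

11.5 K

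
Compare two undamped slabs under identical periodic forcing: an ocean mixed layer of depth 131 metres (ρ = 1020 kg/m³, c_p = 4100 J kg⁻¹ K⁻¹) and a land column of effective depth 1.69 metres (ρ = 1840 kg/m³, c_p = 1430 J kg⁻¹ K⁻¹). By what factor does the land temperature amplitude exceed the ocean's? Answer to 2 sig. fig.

C_ocean = 1020 × 4100 × 131 = 5.48×10^8 J/(m²·K).
C_land = 1840 × 1430 × 1.69 = 4.45×10^6 J/(m²·K).
Undamped amplitude ∝ 1/C, so A_land/A_ocean = C_ocean/C_land = 123.

120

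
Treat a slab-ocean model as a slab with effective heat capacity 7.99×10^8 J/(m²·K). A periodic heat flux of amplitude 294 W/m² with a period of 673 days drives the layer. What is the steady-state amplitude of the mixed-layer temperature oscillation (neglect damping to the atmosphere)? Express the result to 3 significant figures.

Areal heat capacity C = 7.99×10^8 J/(m²·K) (given).
Angular frequency ω = 2π / T = 2π / 5.81×10^7 s = 1.08×10^-7 s⁻¹.
Cω = 7.99×10^8 × 1.08×10^-7 = 86.3 W/(m²·K).
Amplitude A = F₀ / (Cω) = 294 / 86.3 = 3.41 K.

3.41 K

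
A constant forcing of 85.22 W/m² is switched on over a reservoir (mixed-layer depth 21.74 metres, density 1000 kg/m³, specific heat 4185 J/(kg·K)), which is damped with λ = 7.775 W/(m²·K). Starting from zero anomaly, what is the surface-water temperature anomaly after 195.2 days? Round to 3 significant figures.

Areal heat capacity C = ρ c_p D = 1000 × 4185 × 21.74 = 9.10×10^7 J m⁻² K⁻¹.
τ = C / λ = 9.10×10^7 / 7.775 = 1.17×10^7 s.
Equilibrium anomaly ΔT_eq = F / λ = 85.22 / 7.775 = 11.0 K.
t = 195.2 days = 1.69×10^7 s, so t/τ = 1.44.
ΔT(t) = ΔT_eq (1 − e^(−t/τ)) = 11.0 × (1 − e^−1.44) = 8.37 K.

8.37 K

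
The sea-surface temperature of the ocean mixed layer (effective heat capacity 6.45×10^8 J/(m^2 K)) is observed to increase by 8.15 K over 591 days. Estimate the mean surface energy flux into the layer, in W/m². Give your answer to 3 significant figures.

103

Areal heat capacity C = 6.45×10^8 J/(m^2 K) (given).
Required heat per unit area: Q = C ΔT = 6.45×10^8 × 8.15 = 5.26×10^9 J/m².
Flux F = Q / Δt = 5.26×10^9 / 5.11×10^7 s = 103 W/m².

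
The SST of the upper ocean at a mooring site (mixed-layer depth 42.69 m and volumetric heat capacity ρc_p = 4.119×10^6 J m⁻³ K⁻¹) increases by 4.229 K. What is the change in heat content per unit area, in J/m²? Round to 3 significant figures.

7.44×10^8

Areal heat capacity C = ρc_p × D = 4.119×10^6 × 42.69 = 1.76×10^8 J/(m²·K).
ΔQ = C ΔT = 1.76×10^8 × 4.229 = 7.44×10^8 J/m².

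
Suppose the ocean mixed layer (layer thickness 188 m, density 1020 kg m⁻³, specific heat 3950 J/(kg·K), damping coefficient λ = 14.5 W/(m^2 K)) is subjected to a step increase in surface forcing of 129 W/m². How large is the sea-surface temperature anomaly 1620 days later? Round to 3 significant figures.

8.29 K

Areal heat capacity C = ρ c_p D = 1020 × 3950 × 188 = 7.57×10^8 J/(m^2 K).
τ = C / λ = 7.57×10^8 / 14.5 = 5.22×10^7 s.
Equilibrium anomaly ΔT_eq = F / λ = 129 / 14.5 = 8.90 K.
t = 1620 days = 1.40×10^8 s, so t/τ = 2.68.
ΔT(t) = ΔT_eq (1 − e^(−t/τ)) = 8.90 × (1 − e^−2.68) = 8.29 K.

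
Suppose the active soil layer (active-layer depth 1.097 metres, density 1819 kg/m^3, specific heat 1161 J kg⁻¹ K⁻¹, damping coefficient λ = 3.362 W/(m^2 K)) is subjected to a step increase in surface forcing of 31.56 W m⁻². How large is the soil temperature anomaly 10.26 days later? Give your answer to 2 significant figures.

6.8 K

Areal heat capacity C = ρ c_p D = 1819 × 1161 × 1.097 = 2.32×10^6 J/(m^2 K).
τ = C / λ = 2.32×10^6 / 3.362 = 6.89×10^5 s.
Equilibrium anomaly ΔT_eq = F / λ = 31.56 / 3.362 = 9.39 K.
t = 10.26 days = 8.86×10^5 s, so t/τ = 1.29.
ΔT(t) = ΔT_eq (1 − e^(−t/τ)) = 9.39 × (1 − e^−1.29) = 6.79 K.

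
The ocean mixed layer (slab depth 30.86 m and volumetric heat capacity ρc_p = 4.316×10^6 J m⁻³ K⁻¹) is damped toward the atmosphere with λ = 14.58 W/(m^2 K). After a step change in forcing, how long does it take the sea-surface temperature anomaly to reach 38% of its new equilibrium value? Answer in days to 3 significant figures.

Areal heat capacity C = ρc_p × D = 4.316×10^6 × 30.86 = 1.33×10^8 J/(m^2 K).
τ = C / λ = 1.33×10^8 / 14.58 = 9.14×10^6 s.
Fraction reached: 1 − e^(−t/τ) = 0.38 ⇒ t = −τ ln(1 − 0.38) = τ × 0.478.
t = 4.37×10^6 s = 50.5 days.

50.5 days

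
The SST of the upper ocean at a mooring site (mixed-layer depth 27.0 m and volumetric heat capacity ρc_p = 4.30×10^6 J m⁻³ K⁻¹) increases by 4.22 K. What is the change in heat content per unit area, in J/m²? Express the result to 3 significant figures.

4.90×10^8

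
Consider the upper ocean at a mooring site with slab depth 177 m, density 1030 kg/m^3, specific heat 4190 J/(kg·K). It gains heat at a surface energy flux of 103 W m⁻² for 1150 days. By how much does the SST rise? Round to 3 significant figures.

13.4 K

Areal heat capacity C = ρ c_p D = 1030 × 4190 × 177 = 7.64×10^8 J m⁻² K⁻¹.
Net heat input Q = F Δt = 103 × (1150 days × 86400 s/day) = 1.02×10^10 J/m².
ΔT = Q / C = 1.02×10^10 / 7.64×10^8 = 13.4 K.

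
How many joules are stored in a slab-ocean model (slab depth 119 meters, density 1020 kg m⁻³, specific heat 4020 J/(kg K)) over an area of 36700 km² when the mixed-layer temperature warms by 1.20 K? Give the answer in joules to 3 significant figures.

2.15×10^19 J

Areal heat capacity C = ρ c_p D = 1020 × 4020 × 119 = 4.88×10^8 J/(m²·K).
Heat per unit area: q = C ΔT = 4.88×10^8 × 1.20 = 5.86×10^8 J/m².
Total heat: Q = q × A = 5.86×10^8 × (36700 × 10⁶ m²) = 2.15×10^19 J.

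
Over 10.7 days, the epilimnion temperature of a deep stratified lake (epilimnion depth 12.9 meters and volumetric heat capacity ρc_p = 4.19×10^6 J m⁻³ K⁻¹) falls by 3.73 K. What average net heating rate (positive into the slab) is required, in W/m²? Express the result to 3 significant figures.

-218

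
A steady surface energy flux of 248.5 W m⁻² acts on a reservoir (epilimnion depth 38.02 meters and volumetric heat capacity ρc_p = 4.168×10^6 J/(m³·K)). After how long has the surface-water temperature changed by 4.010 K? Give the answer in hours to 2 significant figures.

Areal heat capacity C = ρc_p × D = 4.168×10^6 × 38.02 = 1.58×10^8 J/(m²·K).
Time required: Δt = C ΔT / F = 1.58×10^8 × 4.010 / 248.5 = 2.56×10^6 s.
In hours: 2.56×10^6 s / (3600 s/hour) = 710 hours.

710 hours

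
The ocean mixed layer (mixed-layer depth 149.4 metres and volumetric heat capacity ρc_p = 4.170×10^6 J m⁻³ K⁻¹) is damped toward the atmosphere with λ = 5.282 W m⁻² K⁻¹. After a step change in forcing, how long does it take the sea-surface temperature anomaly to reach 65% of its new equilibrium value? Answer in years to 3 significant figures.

3.92 years

Areal heat capacity C = ρc_p × D = 4.170×10^6 × 149.4 = 6.23×10^8 J/(m²·K).
τ = C / λ = 6.23×10^8 / 5.282 = 1.18×10^8 s.
Fraction reached: 1 − e^(−t/τ) = 0.65 ⇒ t = −τ ln(1 − 0.65) = τ × 1.05.
t = 1.24×10^8 s = 3.92 years.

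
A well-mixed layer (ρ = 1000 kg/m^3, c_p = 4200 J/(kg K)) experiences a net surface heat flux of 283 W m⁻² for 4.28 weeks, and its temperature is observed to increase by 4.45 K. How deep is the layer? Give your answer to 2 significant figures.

39 m

Heat input Q = F Δt = 283 × 2.59×10^6 s = 7.33×10^8 J/m².
Required areal heat capacity C = Q / ΔT = 1.65×10^8 J/(m²·K).
Depth D = C / (ρ c_p) = 1.65×10^8 / (1000 × 4200) = 39.2 m.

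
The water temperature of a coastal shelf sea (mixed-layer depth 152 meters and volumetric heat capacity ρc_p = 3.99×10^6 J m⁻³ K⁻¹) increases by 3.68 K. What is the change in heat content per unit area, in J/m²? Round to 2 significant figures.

2.2×10^9

Areal heat capacity C = ρc_p × D = 3.99×10^6 × 152 = 6.06×10^8 J m⁻² K⁻¹.
ΔQ = C ΔT = 6.06×10^8 × 3.68 = 2.23×10^9 J/m².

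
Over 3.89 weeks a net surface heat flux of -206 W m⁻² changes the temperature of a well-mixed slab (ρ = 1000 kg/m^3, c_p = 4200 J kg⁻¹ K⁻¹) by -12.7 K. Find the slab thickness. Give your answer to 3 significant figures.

Heat input Q = F Δt = -206 × 2.35×10^6 s = -4.85×10^8 J/m².
Required areal heat capacity C = Q / ΔT = 3.82×10^7 J/(m²·K).
Depth D = C / (ρ c_p) = 3.82×10^7 / (1000 × 4200) = 9.09 m.

9.09 m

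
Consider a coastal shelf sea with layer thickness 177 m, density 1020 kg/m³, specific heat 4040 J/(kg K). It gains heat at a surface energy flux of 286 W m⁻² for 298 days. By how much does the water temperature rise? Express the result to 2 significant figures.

10 K

Areal heat capacity C = ρ c_p D = 1020 × 4040 × 177 = 7.29×10^8 J/(m²·K).
Net heat input Q = F Δt = 286 × (298 days × 86400 s/day) = 7.36×10^9 J/m².
ΔT = Q / C = 7.36×10^9 / 7.29×10^8 = 10.1 K.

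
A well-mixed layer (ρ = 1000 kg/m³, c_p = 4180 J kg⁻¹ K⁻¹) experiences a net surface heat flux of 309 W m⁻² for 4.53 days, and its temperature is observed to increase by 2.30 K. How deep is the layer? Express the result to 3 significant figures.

12.6 m

Heat input Q = F Δt = 309 × 3.91×10^5 s = 1.21×10^8 J/m².
Required areal heat capacity C = Q / ΔT = 5.26×10^7 J/(m²·K).
Depth D = C / (ρ c_p) = 5.26×10^7 / (1000 × 4180) = 12.6 m.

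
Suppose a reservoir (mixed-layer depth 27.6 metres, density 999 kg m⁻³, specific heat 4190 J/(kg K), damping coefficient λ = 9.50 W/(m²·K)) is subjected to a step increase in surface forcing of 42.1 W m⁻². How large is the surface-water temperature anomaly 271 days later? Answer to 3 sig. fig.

Areal heat capacity C = ρ c_p D = 999 × 4190 × 27.6 = 1.16×10^8 J m⁻² K⁻¹.
τ = C / λ = 1.16×10^8 / 9.50 = 1.22×10^7 s.
Equilibrium anomaly ΔT_eq = F / λ = 42.1 / 9.50 = 4.43 K.
t = 271 days = 2.34×10^7 s, so t/τ = 1.93.
ΔT(t) = ΔT_eq (1 − e^(−t/τ)) = 4.43 × (1 − e^−1.93) = 3.79 K.

3.79 K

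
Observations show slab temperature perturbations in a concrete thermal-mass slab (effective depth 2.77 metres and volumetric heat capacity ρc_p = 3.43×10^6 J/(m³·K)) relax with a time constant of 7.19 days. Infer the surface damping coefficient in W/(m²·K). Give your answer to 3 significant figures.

15.3

Areal heat capacity C = ρc_p × D = 3.43×10^6 × 2.77 = 9.50×10^6 J/(m^2 K).
τ = 7.19 days = 6.21×10^5 s.
λ = C / τ = 9.50×10^6 / 6.21×10^5 = 15.3 W/(m²·K).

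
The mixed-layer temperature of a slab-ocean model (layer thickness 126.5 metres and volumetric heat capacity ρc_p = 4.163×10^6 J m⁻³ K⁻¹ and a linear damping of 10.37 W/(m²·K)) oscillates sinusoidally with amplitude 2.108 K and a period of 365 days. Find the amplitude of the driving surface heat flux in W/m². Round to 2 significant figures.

220

Areal heat capacity C = ρc_p × D = 4.163×10^6 × 126.5 = 5.27×10^8 J/(m^2 K).
ω = 2π / 3.15×10^7 s = 1.99×10^-7 s⁻¹.
√((Cω)² + λ²) = √((105)² + 10.37²) = 105 W/(m²·K).
F₀ = A × √((Cω)²+λ²) = 2.108 × 105 = 222 W/m².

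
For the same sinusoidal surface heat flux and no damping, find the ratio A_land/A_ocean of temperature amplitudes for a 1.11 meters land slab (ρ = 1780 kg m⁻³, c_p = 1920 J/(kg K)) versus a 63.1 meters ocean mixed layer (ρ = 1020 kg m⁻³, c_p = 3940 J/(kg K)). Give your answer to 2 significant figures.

67

C_ocean = 1020 × 3940 × 63.1 = 2.54×10^8 J/(m²·K).
C_land = 1780 × 1920 × 1.11 = 3.79×10^6 J/(m²·K).
Undamped amplitude ∝ 1/C, so A_land/A_ocean = C_ocean/C_land = 66.8.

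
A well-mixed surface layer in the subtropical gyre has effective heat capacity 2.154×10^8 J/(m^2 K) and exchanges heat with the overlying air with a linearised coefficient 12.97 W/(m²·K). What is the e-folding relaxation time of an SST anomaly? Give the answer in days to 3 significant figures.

Areal heat capacity C = 2.154×10^8 J/(m^2 K) (given).
Relaxation time τ = C / λ = 2.15×10^8 / 12.97 = 1.66×10^7 s.
In days: 1.66×10^7 s / (86400 s/day) = 192 days.

192 days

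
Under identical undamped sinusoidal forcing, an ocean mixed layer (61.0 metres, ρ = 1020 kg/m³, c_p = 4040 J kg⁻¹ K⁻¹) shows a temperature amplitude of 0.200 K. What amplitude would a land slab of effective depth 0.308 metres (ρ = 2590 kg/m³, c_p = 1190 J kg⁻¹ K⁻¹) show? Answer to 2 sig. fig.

C_ocean = 2.51×10^8 J/(m²·K); C_land = 9.49×10^5 J/(m²·K).
A ∝ 1/C ⇒ A_land = A_ocean × C_ocean/C_land = 0.200 × 265 = 53.0 K.

53 K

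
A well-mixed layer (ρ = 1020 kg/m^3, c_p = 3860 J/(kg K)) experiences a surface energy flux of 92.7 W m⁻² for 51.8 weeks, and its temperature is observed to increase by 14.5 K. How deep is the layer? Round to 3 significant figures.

Heat input Q = F Δt = 92.7 × 3.13×10^7 s = 2.90×10^9 J/m².
Required areal heat capacity C = Q / ΔT = 2.00×10^8 J/(m²·K).
Depth D = C / (ρ c_p) = 2.00×10^8 / (1020 × 3860) = 50.9 m.

50.9 m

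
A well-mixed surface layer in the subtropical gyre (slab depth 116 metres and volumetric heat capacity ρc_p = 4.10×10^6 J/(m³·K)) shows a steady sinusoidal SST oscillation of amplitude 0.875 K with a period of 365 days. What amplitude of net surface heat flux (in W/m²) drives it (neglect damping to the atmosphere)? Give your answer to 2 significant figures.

83

Areal heat capacity C = ρc_p × D = 4.10×10^6 × 116 = 4.76×10^8 J/(m²·K).
ω = 2π / 3.15×10^7 s = 1.99×10^-7 s⁻¹.
Cω = 4.76×10^8 × 1.99×10^-7 = 94.8 W/(m²·K).
F₀ = A × Cω = 0.875 × 94.8 = 82.9 W/m².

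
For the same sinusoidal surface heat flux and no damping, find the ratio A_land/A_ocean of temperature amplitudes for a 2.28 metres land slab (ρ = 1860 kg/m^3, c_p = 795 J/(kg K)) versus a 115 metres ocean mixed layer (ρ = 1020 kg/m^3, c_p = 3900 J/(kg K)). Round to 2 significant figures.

140

C_ocean = 1020 × 3900 × 115 = 4.57×10^8 J/(m²·K).
C_land = 1860 × 795 × 2.28 = 3.37×10^6 J/(m²·K).
Undamped amplitude ∝ 1/C, so A_land/A_ocean = C_ocean/C_land = 136.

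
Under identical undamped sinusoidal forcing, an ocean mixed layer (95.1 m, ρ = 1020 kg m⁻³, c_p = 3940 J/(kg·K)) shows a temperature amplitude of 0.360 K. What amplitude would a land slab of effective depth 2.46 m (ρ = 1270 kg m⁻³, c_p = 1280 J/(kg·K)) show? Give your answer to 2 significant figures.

C_ocean = 3.82×10^8 J/(m²·K); C_land = 4.00×10^6 J/(m²·K).
A ∝ 1/C ⇒ A_land = A_ocean × C_ocean/C_land = 0.360 × 95.6 = 34.4 K.

34 K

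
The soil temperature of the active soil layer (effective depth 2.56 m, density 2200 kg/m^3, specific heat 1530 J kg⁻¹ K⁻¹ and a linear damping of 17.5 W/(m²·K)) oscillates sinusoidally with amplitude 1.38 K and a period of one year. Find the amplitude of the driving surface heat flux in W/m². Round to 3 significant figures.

24.3

Areal heat capacity C = ρ c_p D = 2200 × 1530 × 2.56 = 8.62×10^6 J/(m²·K).
ω = 2π / 3.15×10^7 s = 1.99×10^-7 s⁻¹.
√((Cω)² + λ²) = √((1.72)² + 17.5²) = 17.6 W/(m²·K).
F₀ = A × √((Cω)²+λ²) = 1.38 × 17.6 = 24.3 W/m².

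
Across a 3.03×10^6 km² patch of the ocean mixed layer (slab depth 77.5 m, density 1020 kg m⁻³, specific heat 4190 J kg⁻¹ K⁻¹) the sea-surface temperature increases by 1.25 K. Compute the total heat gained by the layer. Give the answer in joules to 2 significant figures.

Areal heat capacity C = ρ c_p D = 1020 × 4190 × 77.5 = 3.31×10^8 J/(m²·K).
Heat per unit area: q = C ΔT = 3.31×10^8 × 1.25 = 4.14×10^8 J/m².
Total heat: Q = q × A = 4.14×10^8 × (3.03×10^6 × 10⁶ m²) = 1.25×10^21 J.

1.3×10^21 J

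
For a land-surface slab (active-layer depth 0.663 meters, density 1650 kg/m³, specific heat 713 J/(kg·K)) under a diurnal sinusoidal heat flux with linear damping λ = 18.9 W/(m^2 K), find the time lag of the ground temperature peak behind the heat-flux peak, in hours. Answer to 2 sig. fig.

4.8 hours

Areal heat capacity C = ρ c_p D = 1650 × 713 × 0.663 = 7.80×10^5 J/(m^2 K).
ω = 2π / 86400 s = 7.27×10^-5 s⁻¹.
Phase lag φ = arctan(Cω/λ) = arctan(56.7/18.9) = 1.25 rad.
Time lag = φ / ω = 1.25 / 7.27×10^-5 = 17200 s = 4.77 hours.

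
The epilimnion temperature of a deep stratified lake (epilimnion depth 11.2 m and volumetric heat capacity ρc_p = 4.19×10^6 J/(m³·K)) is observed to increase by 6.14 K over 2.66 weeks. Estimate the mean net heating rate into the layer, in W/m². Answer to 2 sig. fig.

Areal heat capacity C = ρc_p × D = 4.19×10^6 × 11.2 = 4.69×10^7 J/(m²·K).
Required heat per unit area: Q = C ΔT = 4.69×10^7 × 6.14 = 2.88×10^8 J/m².
Flux F = Q / Δt = 2.88×10^8 / 1.61×10^6 s = 179 W/m².

180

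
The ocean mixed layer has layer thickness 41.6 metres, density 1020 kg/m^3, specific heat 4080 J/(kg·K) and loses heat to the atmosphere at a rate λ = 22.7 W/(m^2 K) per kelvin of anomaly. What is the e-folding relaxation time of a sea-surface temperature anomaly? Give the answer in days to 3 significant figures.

88.3 days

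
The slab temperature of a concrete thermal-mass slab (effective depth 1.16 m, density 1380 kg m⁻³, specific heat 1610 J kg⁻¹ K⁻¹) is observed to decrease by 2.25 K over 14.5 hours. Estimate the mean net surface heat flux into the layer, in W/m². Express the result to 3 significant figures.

Areal heat capacity C = ρ c_p D = 1380 × 1610 × 1.16 = 2.58×10^6 J/(m²·K).
Required heat per unit area: Q = C ΔT = 2.58×10^6 × -2.25 = -5.80×10^6 J/m².
Flux F = Q / Δt = -5.80×10^6 / 52200 s = -111 W/m².

-111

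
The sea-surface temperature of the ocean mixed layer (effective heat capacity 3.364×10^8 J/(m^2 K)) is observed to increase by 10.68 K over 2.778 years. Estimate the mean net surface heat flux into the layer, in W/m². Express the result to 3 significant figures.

Areal heat capacity C = 3.364×10^8 J/(m^2 K) (given).
Required heat per unit area: Q = C ΔT = 3.36×10^8 × 10.68 = 3.59×10^9 J/m².
Flux F = Q / Δt = 3.59×10^9 / 8.77×10^7 s = 41.0 W/m².

41.0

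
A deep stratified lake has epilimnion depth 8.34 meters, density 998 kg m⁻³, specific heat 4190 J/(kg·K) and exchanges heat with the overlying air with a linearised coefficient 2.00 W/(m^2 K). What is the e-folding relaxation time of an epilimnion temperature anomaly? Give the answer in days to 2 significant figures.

200 days

Areal heat capacity C = ρ c_p D = 998 × 4190 × 8.34 = 3.49×10^7 J m⁻² K⁻¹.
Relaxation time τ = C / λ = 3.49×10^7 / 2.00 = 1.74×10^7 s.
In days: 1.74×10^7 s / (86400 s/day) = 202 days.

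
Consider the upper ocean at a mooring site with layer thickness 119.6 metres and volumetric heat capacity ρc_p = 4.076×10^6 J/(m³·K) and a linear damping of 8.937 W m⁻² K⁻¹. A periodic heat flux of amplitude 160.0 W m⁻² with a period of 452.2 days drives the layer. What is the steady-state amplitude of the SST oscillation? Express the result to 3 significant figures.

2.03 K

Areal heat capacity C = ρc_p × D = 4.076×10^6 × 119.6 = 4.87×10^8 J/(m^2 K).
Angular frequency ω = 2π / T = 2π / 3.91×10^7 s = 1.61×10^-7 s⁻¹.
√((Cω)² + λ²) = √((78.4)² + 8.937²) = 78.9 W/(m²·K).
Amplitude A = F₀ / √((Cω)²+λ²) = 160.0 / 78.9 = 2.03 K.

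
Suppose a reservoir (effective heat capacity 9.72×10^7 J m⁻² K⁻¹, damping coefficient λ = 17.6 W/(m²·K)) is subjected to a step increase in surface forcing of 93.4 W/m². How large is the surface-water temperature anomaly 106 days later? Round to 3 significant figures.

4.30 K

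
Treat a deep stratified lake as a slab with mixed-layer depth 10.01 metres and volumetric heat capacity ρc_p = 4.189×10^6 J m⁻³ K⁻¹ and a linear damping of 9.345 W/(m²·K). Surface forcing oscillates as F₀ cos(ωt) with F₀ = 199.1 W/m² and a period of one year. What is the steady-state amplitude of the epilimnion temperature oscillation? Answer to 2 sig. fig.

16 K

Areal heat capacity C = ρc_p × D = 4.189×10^6 × 10.01 = 4.19×10^7 J/(m²·K).
Angular frequency ω = 2π / T = 2π / 3.15×10^7 s = 1.99×10^-7 s⁻¹.
√((Cω)² + λ²) = √((8.35)² + 9.345²) = 12.5 W/(m²·K).
Amplitude A = F₀ / √((Cω)²+λ²) = 199.1 / 12.5 = 15.9 K.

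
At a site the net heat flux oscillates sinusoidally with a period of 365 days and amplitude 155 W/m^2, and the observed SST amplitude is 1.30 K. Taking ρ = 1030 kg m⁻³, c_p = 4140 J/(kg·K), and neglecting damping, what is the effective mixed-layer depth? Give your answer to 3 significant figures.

140 m

ω = 2π / 3.15×10^7 s = 1.99×10^-7 s⁻¹.
Required C = F₀ / (A ω) = 155 / (1.30 × 1.99×10^-7) = 5.98×10^8 J/(m²·K).
D = C / (ρ c_p) = 5.98×10^8 / (1030 × 4140) = 140 m.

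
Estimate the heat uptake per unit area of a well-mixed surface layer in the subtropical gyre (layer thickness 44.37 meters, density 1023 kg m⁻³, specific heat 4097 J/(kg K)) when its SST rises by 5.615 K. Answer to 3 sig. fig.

1.04×10^9

Areal heat capacity C = ρ c_p D = 1023 × 4097 × 44.37 = 1.86×10^8 J/(m²·K).
ΔQ = C ΔT = 1.86×10^8 × 5.615 = 1.04×10^9 J/m².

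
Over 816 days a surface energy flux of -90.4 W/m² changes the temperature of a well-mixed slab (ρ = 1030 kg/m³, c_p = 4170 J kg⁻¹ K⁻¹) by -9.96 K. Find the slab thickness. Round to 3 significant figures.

149 m

Heat input Q = F Δt = -90.4 × 7.05×10^7 s = -6.37×10^9 J/m².
Required areal heat capacity C = Q / ΔT = 6.40×10^8 J/(m²·K).
Depth D = C / (ρ c_p) = 6.40×10^8 / (1030 × 4170) = 149 m.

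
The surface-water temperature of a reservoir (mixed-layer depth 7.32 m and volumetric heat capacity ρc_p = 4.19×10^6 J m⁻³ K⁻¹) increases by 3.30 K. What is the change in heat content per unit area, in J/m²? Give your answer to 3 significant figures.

1.01×10^8

Areal heat capacity C = ρc_p × D = 4.19×10^6 × 7.32 = 3.07×10^7 J/(m²·K).
ΔQ = C ΔT = 3.07×10^7 × 3.30 = 1.01×10^8 J/m².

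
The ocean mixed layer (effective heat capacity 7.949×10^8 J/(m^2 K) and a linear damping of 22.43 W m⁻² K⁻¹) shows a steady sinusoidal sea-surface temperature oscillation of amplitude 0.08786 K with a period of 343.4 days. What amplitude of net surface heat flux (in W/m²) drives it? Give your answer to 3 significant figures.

Areal heat capacity C = 7.949×10^8 J/(m^2 K) (given).
ω = 2π / 2.97×10^7 s = 2.12×10^-7 s⁻¹.
√((Cω)² + λ²) = √((168)² + 22.43²) = 170 W/(m²·K).
F₀ = A × √((Cω)²+λ²) = 0.08786 × 170 = 14.9 W/m².

14.9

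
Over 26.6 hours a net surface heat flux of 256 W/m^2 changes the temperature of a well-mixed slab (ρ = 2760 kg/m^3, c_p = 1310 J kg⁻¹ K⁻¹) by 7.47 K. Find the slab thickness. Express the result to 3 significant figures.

0.908 m

Heat input Q = F Δt = 256 × 95800 s = 2.45×10^7 J/m².
Required areal heat capacity C = Q / ΔT = 3.28×10^6 J/(m²·K).
Depth D = C / (ρ c_p) = 3.28×10^6 / (2760 × 1310) = 0.908 m.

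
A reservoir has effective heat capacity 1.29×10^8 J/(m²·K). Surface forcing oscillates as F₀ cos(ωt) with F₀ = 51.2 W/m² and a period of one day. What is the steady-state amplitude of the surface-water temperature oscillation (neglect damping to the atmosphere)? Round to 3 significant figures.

0.00546 K

Areal heat capacity C = 1.29×10^8 J/(m²·K) (given).
Angular frequency ω = 2π / T = 2π / 86400 s = 7.27×10^-5 s⁻¹.
Cω = 1.29×10^8 × 7.27×10^-5 = 9380 W/(m²·K).
Amplitude A = F₀ / (Cω) = 51.2 / 9380 = 0.00546 K.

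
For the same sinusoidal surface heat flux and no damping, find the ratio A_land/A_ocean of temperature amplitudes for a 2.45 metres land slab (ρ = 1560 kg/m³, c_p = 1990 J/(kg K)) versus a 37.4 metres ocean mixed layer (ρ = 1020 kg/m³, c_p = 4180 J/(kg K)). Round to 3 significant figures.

C_ocean = 1020 × 4180 × 37.4 = 1.59×10^8 J/(m²·K).
C_land = 1560 × 1990 × 2.45 = 7.61×10^6 J/(m²·K).
Undamped amplitude ∝ 1/C, so A_land/A_ocean = C_ocean/C_land = 21.0.

21.0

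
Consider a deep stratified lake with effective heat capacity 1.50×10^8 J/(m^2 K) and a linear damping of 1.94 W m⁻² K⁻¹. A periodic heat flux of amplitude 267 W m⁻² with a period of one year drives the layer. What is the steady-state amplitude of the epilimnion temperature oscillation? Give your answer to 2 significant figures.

Areal heat capacity C = 1.50×10^8 J/(m^2 K) (given).
Angular frequency ω = 2π / T = 2π / 3.15×10^7 s = 1.99×10^-7 s⁻¹.
√((Cω)² + λ²) = √((29.9)² + 1.94²) = 29.9 W/(m²·K).
Amplitude A = F₀ / √((Cω)²+λ²) = 267 / 29.9 = 8.92 K.

8.9 K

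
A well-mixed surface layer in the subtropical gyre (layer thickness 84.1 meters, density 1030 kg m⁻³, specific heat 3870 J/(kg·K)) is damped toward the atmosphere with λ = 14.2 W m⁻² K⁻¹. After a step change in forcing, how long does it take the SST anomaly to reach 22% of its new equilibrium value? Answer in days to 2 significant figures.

Areal heat capacity C = ρ c_p D = 1030 × 3870 × 84.1 = 3.35×10^8 J/(m^2 K).
τ = C / λ = 3.35×10^8 / 14.2 = 2.36×10^7 s.
Fraction reached: 1 − e^(−t/τ) = 0.22 ⇒ t = −τ ln(1 − 0.22) = τ × 0.248.
t = 5.87×10^6 s = 67.9 days.

68 days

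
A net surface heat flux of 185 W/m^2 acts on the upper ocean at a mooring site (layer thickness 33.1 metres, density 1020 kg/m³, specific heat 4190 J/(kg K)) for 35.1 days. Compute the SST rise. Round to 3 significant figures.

3.97 K

Areal heat capacity C = ρ c_p D = 1020 × 4190 × 33.1 = 1.41×10^8 J/(m²·K).
Net heat input Q = F Δt = 185 × (35.1 days × 86400 s/day) = 5.61×10^8 J/m².
ΔT = Q / C = 5.61×10^8 / 1.41×10^8 = 3.97 K.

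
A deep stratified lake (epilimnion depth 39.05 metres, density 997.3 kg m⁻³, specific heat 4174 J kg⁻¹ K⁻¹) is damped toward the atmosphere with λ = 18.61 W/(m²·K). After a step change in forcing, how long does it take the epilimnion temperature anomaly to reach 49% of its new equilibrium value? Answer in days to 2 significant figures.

Areal heat capacity C = ρ c_p D = 997.3 × 4174 × 39.05 = 1.63×10^8 J/(m²·K).
τ = C / λ = 1.63×10^8 / 18.61 = 8.73×10^6 s.
Fraction reached: 1 − e^(−t/τ) = 0.49 ⇒ t = −τ ln(1 − 0.49) = τ × 0.673.
t = 5.88×10^6 s = 68.1 days.

68 days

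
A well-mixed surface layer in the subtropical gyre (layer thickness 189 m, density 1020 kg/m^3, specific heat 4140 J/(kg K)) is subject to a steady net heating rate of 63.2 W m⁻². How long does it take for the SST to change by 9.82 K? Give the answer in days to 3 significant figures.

1440 days

Areal heat capacity C = ρ c_p D = 1020 × 4140 × 189 = 7.98×10^8 J m⁻² K⁻¹.
Time required: Δt = C ΔT / F = 7.98×10^8 × 9.82 / 63.2 = 1.24×10^8 s.
In days: 1.24×10^8 s / (86400 s/day) = 1440 days.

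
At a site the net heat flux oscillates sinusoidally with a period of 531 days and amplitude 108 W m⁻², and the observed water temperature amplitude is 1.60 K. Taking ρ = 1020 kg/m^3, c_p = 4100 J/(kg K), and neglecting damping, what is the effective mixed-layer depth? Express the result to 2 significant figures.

120 m

ω = 2π / 4.59×10^7 s = 1.37×10^-7 s⁻¹.
Required C = F₀ / (A ω) = 108 / (1.60 × 1.37×10^-7) = 4.93×10^8 J/(m²·K).
D = C / (ρ c_p) = 4.93×10^8 / (1020 × 4100) = 118 m.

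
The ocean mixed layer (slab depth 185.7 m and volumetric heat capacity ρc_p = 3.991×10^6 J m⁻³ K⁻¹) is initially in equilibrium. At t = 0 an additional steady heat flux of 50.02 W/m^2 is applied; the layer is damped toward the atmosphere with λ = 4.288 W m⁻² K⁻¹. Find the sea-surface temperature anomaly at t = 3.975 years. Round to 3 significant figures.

Areal heat capacity C = ρc_p × D = 3.991×10^6 × 185.7 = 7.41×10^8 J/(m²·K).
τ = C / λ = 7.41×10^8 / 4.288 = 1.73×10^8 s.
Equilibrium anomaly ΔT_eq = F / λ = 50.02 / 4.288 = 11.7 K.
t = 3.975 years = 1.25×10^8 s, so t/τ = 0.726.
ΔT(t) = ΔT_eq (1 − e^(−t/τ)) = 11.7 × (1 − e^−0.726) = 6.02 K.

6.02 K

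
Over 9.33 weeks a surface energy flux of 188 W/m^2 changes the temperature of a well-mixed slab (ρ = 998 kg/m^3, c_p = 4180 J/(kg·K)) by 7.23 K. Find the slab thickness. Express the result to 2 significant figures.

Heat input Q = F Δt = 188 × 5.64×10^6 s = 1.06×10^9 J/m².
Required areal heat capacity C = Q / ΔT = 1.47×10^8 J/(m²·K).
Depth D = C / (ρ c_p) = 1.47×10^8 / (998 × 4180) = 35.2 m.

35 m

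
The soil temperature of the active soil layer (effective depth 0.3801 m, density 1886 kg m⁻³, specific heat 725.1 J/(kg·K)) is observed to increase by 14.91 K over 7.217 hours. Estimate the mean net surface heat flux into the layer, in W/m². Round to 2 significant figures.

300

Areal heat capacity C = ρ c_p D = 1886 × 725.1 × 0.3801 = 5.20×10^5 J/(m²·K).
Required heat per unit area: Q = C ΔT = 5.20×10^5 × 14.91 = 7.75×10^6 J/m².
Flux F = Q / Δt = 7.75×10^6 / 26000 s = 298 W/m².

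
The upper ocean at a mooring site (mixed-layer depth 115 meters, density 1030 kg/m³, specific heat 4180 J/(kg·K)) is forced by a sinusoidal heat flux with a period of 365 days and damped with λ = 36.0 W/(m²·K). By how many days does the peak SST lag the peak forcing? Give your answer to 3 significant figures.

70.9 days

Areal heat capacity C = ρ c_p D = 1030 × 4180 × 115 = 4.95×10^8 J/(m^2 K).
ω = 2π / 3.15×10^7 s = 1.99×10^-7 s⁻¹.
Phase lag φ = arctan(Cω/λ) = arctan(98.6/36.0) = 1.22 rad.
Time lag = φ / ω = 1.22 / 1.99×10^-7 = 6.13×10^6 s = 70.9 days.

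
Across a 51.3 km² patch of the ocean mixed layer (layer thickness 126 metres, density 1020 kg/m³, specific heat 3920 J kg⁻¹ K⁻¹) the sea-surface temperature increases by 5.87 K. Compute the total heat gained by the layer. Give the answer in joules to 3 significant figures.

Areal heat capacity C = ρ c_p D = 1020 × 3920 × 126 = 5.04×10^8 J m⁻² K⁻¹.
Heat per unit area: q = C ΔT = 5.04×10^8 × 5.87 = 2.96×10^9 J/m².
Total heat: Q = q × A = 2.96×10^9 × (51.3 × 10⁶ m²) = 1.52×10^17 J.

1.52×10^17 J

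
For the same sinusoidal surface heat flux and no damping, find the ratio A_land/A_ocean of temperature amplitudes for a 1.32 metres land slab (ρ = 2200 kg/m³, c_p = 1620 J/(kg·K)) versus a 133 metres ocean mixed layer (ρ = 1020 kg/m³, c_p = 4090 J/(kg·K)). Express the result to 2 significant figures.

120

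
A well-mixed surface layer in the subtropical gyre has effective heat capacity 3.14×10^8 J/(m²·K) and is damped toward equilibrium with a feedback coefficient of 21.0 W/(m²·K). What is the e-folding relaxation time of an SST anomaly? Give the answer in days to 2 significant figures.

Areal heat capacity C = 3.14×10^8 J/(m²·K) (given).
Relaxation time τ = C / λ = 3.14×10^8 / 21.0 = 1.50×10^7 s.
In days: 1.50×10^7 s / (86400 s/day) = 173 days.

170 days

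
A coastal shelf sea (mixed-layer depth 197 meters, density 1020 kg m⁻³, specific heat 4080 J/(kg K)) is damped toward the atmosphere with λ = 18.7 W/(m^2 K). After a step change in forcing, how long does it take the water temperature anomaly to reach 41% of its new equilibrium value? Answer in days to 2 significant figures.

Areal heat capacity C = ρ c_p D = 1020 × 4080 × 197 = 8.20×10^8 J/(m^2 K).
τ = C / λ = 8.20×10^8 / 18.7 = 4.38×10^7 s.
Fraction reached: 1 − e^(−t/τ) = 0.41 ⇒ t = −τ ln(1 − 0.41) = τ × 0.528.
t = 2.31×10^7 s = 268 days.

270 days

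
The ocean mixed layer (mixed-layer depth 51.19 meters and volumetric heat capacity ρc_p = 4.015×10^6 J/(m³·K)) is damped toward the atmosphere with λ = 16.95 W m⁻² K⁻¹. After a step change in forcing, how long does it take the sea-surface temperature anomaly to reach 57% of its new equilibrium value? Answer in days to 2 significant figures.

120 days

Areal heat capacity C = ρc_p × D = 4.015×10^6 × 51.19 = 2.06×10^8 J m⁻² K⁻¹.
τ = C / λ = 2.06×10^8 / 16.95 = 1.21×10^7 s.
Fraction reached: 1 − e^(−t/τ) = 0.57 ⇒ t = −τ ln(1 − 0.57) = τ × 0.844.
t = 1.02×10^7 s = 118 days.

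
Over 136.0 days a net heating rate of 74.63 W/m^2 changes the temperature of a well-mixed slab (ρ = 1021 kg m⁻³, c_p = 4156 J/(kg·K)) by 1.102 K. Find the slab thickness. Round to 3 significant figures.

188 m

Heat input Q = F Δt = 74.63 × 1.18×10^7 s = 8.77×10^8 J/m².
Required areal heat capacity C = Q / ΔT = 7.96×10^8 J/(m²·K).
Depth D = C / (ρ c_p) = 7.96×10^8 / (1021 × 4156) = 188 m.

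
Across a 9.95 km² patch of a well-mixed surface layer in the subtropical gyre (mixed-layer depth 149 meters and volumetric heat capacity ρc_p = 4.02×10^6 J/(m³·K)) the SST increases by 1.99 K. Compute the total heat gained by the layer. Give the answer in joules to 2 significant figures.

Areal heat capacity C = ρc_p × D = 4.02×10^6 × 149 = 5.99×10^8 J/(m^2 K).
Heat per unit area: q = C ΔT = 5.99×10^8 × 1.99 = 1.19×10^9 J/m².
Total heat: Q = q × A = 1.19×10^9 × (9.95 × 10⁶ m²) = 1.19×10^16 J.

1.2×10^16 J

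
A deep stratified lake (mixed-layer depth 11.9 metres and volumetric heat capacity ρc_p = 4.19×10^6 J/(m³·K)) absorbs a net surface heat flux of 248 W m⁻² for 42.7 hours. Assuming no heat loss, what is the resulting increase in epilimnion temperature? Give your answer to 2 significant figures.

Areal heat capacity C = ρc_p × D = 4.19×10^6 × 11.9 = 4.99×10^7 J/(m²·K).
Net heat input Q = F Δt = 248 × (42.7 hours × 3600 s/hour) = 3.81×10^7 J/m².
ΔT = Q / C = 3.81×10^7 / 4.99×10^7 = 0.765 K.

0.76 K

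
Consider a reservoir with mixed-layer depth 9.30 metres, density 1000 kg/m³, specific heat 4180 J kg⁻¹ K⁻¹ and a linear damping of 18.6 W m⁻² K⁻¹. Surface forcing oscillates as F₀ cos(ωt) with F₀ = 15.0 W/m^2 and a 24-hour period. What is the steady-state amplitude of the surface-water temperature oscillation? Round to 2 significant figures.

Areal heat capacity C = ρ c_p D = 1000 × 4180 × 9.30 = 3.89×10^7 J/(m^2 K).
Angular frequency ω = 2π / T = 2π / 86400 s = 7.27×10^-5 s⁻¹.
√((Cω)² + λ²) = √((2830)² + 18.6²) = 2830 W/(m²·K).
Amplitude A = F₀ / √((Cω)²+λ²) = 15.0 / 2830 = 0.00531 K.

0.0053 K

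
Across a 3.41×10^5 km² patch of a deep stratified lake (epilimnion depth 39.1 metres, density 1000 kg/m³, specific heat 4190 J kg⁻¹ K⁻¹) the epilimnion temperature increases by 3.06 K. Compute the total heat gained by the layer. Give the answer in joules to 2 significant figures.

1.7×10^20 J

Areal heat capacity C = ρ c_p D = 1000 × 4190 × 39.1 = 1.64×10^8 J m⁻² K⁻¹.
Heat per unit area: q = C ΔT = 1.64×10^8 × 3.06 = 5.01×10^8 J/m².
Total heat: Q = q × A = 5.01×10^8 × (3.41×10^5 × 10⁶ m²) = 1.71×10^20 J.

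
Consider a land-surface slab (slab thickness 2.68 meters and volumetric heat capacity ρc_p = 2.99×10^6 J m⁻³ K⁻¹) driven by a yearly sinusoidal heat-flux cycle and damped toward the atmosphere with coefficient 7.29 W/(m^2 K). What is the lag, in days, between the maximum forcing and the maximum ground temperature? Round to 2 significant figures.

Areal heat capacity C = ρc_p × D = 2.99×10^6 × 2.68 = 8.01×10^6 J m⁻² K⁻¹.
ω = 2π / 3.15×10^7 s = 1.99×10^-7 s⁻¹.
Phase lag φ = arctan(Cω/λ) = arctan(1.60/7.29) = 0.216 rad.
Time lag = φ / ω = 0.216 / 1.99×10^-7 = 1.08×10^6 s = 12.5 days.

13 days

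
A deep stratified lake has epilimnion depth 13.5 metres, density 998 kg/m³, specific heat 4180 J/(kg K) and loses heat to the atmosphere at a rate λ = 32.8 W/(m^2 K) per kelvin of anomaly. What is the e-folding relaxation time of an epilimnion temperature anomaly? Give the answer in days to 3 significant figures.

19.9 days

Areal heat capacity C = ρ c_p D = 998 × 4180 × 13.5 = 5.63×10^7 J/(m^2 K).
Relaxation time τ = C / λ = 5.63×10^7 / 32.8 = 1.72×10^6 s.
In days: 1.72×10^6 s / (86400 s/day) = 19.9 days.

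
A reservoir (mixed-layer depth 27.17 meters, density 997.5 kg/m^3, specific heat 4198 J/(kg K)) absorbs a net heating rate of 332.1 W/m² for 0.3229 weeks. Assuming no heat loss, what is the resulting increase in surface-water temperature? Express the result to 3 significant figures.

Areal heat capacity C = ρ c_p D = 997.5 × 4198 × 27.17 = 1.14×10^8 J/(m^2 K).
Net heat input Q = F Δt = 332.1 × (0.3229 weeks × 6.048×10^5 s/week) = 6.49×10^7 J/m².
ΔT = Q / C = 6.49×10^7 / 1.14×10^8 = 0.570 K.

0.570 K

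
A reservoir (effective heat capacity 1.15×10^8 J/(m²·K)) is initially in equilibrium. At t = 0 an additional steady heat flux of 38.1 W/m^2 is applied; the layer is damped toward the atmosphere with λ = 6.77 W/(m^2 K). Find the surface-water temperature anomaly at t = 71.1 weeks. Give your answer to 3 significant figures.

5.18 K

Areal heat capacity C = 1.15×10^8 J/(m²·K) (given).
τ = C / λ = 1.15×10^8 / 6.77 = 1.70×10^7 s.
Equilibrium anomaly ΔT_eq = F / λ = 38.1 / 6.77 = 5.63 K.
t = 71.1 weeks = 4.30×10^7 s, so t/τ = 2.53.
ΔT(t) = ΔT_eq (1 − e^(−t/τ)) = 5.63 × (1 − e^−2.53) = 5.18 K.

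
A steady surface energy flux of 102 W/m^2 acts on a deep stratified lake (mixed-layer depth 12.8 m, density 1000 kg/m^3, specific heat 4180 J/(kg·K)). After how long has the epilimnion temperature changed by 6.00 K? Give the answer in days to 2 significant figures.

36 days

Areal heat capacity C = ρ c_p D = 1000 × 4180 × 12.8 = 5.35×10^7 J m⁻² K⁻¹.
Time required: Δt = C ΔT / F = 5.35×10^7 × 6.00 / 102 = 3.15×10^6 s.
In days: 3.15×10^6 s / (86400 s/day) = 36.4 days.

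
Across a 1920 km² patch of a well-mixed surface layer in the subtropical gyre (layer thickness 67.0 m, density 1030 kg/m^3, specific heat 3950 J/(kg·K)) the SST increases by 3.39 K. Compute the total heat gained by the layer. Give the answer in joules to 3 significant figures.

1.77×10^18 J

Areal heat capacity C = ρ c_p D = 1030 × 3950 × 67.0 = 2.73×10^8 J m⁻² K⁻¹.
Heat per unit area: q = C ΔT = 2.73×10^8 × 3.39 = 9.24×10^8 J/m².
Total heat: Q = q × A = 9.24×10^8 × (1920 × 10⁶ m²) = 1.77×10^18 J.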